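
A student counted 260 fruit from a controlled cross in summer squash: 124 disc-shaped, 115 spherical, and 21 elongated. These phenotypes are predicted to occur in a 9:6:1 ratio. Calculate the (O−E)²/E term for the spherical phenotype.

3.141

Expected counts for N = 260 under a 9:6:1 ratio (total parts = 16):
  disc-shaped: 260 × 9/16 = 146.25
  spherical: 260 × 6/16 = 97.5
  elongated: 260 × 1/16 = 16.25
Contribution of spherical: (115 − 97.5)² / 97.5 = 3.1410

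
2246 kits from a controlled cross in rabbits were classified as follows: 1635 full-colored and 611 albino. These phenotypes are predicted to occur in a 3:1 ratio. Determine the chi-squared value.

5.818

The 3:1 ratio has 4 parts, so with N = 2246 the expected counts are:
  full-colored: 2246 × 3/4 = 1684.5
  albino: 2246 × 1/4 = 561.5
χ² = Σ (O − E)² / E
  full-colored: (1635 − 1684.5)² / 1684.5 = 1.4546
  albino: (611 − 561.5)² / 561.5 = 4.3638
χ² = 1.4546 + 4.3638 = 5.8184 ≈ 5.818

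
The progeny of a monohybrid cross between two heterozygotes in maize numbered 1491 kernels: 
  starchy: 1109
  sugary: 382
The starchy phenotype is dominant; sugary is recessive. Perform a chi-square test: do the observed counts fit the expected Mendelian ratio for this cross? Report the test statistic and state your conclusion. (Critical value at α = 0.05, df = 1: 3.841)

For a monohybrid cross between heterozygotes with complete dominance, the expected phenotypic ratio is 3:1.
Total ratio parts = 4. Expected numbers out of 1491:
  starchy: 1491 × 3/4 = 1118.25
  sugary: 1491 × 1/4 = 372.75
χ² = Σ (O − E)² / E
  starchy: (1109 − 1118.25)² / 1118.25 = 0.0765
  sugary: (382 − 372.75)² / 372.75 = 0.2295
χ² = 0.0765 + 0.2295 = 0.306
Degrees of freedom = 2 − 1 = 1; critical value at α = 0.05 is 3.841.
Since 0.306 < 3.841, we fail to reject the null hypothesis — the data are consistent with the 3:1 ratio.

0.306; consistent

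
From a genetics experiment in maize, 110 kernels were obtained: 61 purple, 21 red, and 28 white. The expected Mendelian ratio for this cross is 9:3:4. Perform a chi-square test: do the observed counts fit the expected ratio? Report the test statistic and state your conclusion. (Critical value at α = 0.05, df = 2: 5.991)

Under the 9:3:4 hypothesis (Σ ratio = 16, N = 110):
  purple: 110 × 9/16 = 61.875
  red: 110 × 3/16 = 20.625
  white: 110 × 4/16 = 27.5
χ² = Σ (O − E)² / E
  purple: (61 − 61.875)² / 61.875 = 0.0124
  red: (21 − 20.625)² / 20.625 = 0.0068
  white: (28 − 27.5)² / 27.5 = 0.0091
χ² = 0.0124 + 0.0068 + 0.0091 = 0.0283 ≈ 0.028
Degrees of freedom = 3 − 1 = 2; critical value at α = 0.05 is 5.991.
Since 0.028 < 5.991, we fail to reject the null hypothesis — the data are consistent with the 9:3:4 ratio.

0.028; consistent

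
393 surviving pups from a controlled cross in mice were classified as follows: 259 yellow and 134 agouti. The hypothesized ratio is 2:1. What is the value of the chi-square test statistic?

The 2:1 ratio has 3 parts, so with N = 393 the expected counts are:
  yellow: 393 × 2/3 = 262
  agouti: 393 × 1/3 = 131
χ² = Σ (O − E)² / E
  yellow: (259 − 262)² / 262 = 0.0344
  agouti: (134 − 131)² / 131 = 0.0687
χ² = 0.0344 + 0.0687 = 0.1031 ≈ 0.103

0.103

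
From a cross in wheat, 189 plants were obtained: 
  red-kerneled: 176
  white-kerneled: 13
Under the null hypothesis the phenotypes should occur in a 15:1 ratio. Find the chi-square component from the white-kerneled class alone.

0.119

Expected counts for N = 189 under a 15:1 ratio (total parts = 16):
  red-kerneled: 189 × 15/16 = 177.1875
  white-kerneled: 189 × 1/16 = 11.8125
Contribution of white-kerneled: (13 − 11.8125)² / 11.8125 = 0.1194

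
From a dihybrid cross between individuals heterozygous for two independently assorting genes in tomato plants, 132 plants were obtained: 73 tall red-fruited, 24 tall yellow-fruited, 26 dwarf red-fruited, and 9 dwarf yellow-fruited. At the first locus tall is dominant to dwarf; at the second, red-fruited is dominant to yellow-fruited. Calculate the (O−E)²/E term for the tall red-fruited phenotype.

A dihybrid F₂ with independent assortment and complete dominance at both loci gives a 9:3:3:1 phenotypic ratio.
Under the 9:3:3:1 hypothesis (Σ ratio = 16, N = 132):
  tall red-fruited: 132 × 9/16 = 74.25
  tall yellow-fruited: 132 × 3/16 = 24.75
  dwarf red-fruited: 132 × 3/16 = 24.75
  dwarf yellow-fruited: 132 × 1/16 = 8.25
Contribution of tall red-fruited: (73 − 74.25)² / 74.25 = 0.0210

0.021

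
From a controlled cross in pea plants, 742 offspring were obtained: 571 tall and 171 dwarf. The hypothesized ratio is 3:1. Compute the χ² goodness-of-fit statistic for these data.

1.511

The 3:1 ratio has 4 parts, so with N = 742 the expected counts are:
  tall: 742 × 3/4 = 556.5
  dwarf: 742 × 1/4 = 185.5
χ² = Σ (O − E)² / E
  tall: (571 − 556.5)² / 556.5 = 0.3778
  dwarf: (171 − 185.5)² / 185.5 = 1.1334
χ² = 0.3778 + 1.1334 = 1.5112 ≈ 1.511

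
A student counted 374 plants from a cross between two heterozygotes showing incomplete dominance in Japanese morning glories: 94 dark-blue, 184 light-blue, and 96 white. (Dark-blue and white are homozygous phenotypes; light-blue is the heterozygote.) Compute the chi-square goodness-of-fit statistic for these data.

With incomplete dominance, a heterozygote × heterozygote cross gives a 1:2:1 phenotypic ratio.
Total ratio parts = 4. Expected numbers out of 374:
  dark-blue: 374 × 1/4 = 93.5
  light-blue: 374 × 2/4 = 187
  white: 374 × 1/4 = 93.5
χ² = Σ (O − E)² / E
  dark-blue: (94 − 93.5)² / 93.5 = 0.0027
  light-blue: (184 − 187)² / 187 = 0.0481
  white: (96 − 93.5)² / 93.5 = 0.0668
χ² = 0.0027 + 0.0481 + 0.0668 = 0.1176 ≈ 0.118

0.118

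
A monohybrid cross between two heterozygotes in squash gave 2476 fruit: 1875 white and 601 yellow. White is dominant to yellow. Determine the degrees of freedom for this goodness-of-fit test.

1

For a monohybrid cross between heterozygotes with complete dominance, the expected phenotypic ratio is 3:1.
A goodness-of-fit test with 2 phenotype classes has df = 2 − 1 = 1.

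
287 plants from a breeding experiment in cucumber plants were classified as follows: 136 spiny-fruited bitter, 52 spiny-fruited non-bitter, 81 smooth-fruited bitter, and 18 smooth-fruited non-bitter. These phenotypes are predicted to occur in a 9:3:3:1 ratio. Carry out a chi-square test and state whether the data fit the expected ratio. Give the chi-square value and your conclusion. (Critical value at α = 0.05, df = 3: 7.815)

17.805; not consistent

Under the 9:3:3:1 hypothesis (Σ ratio = 16, N = 287):
  spiny-fruited bitter: 287 × 9/16 = 161.4375
  spiny-fruited non-bitter: 287 × 3/16 = 53.8125
  smooth-fruited bitter: 287 × 3/16 = 53.8125
  smooth-fruited non-bitter: 287 × 1/16 = 17.9375
χ² = Σ (O − E)² / E
  spiny-fruited bitter: (136 − 161.4375)² / 161.4375 = 4.0082
  spiny-fruited non-bitter: (52 − 53.8125)² / 53.8125 = 0.0610
  smooth-fruited bitter: (81 − 53.8125)² / 53.8125 = 13.7358
  smooth-fruited non-bitter: (18 − 17.9375)² / 17.9375 = 0.0002
χ² = 4.0082 + 0.0610 + 13.7358 + 0.0002 = 17.8052 ≈ 17.805
Degrees of freedom = 4 − 1 = 3; critical value at α = 0.05 is 7.815.
Since 17.805 > 7.815, we reject the null hypothesis — the data do not fit the 9:3:3:1 ratio.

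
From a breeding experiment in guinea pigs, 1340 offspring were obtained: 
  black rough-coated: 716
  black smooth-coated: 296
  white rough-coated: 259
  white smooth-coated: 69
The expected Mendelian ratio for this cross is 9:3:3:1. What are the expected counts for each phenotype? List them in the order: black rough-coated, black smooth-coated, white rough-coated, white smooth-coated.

753.75, 251.25, 251.25, 83.75

Under the 9:3:3:1 hypothesis (Σ ratio = 16, N = 1340):
  black rough-coated: 1340 × 9/16 = 753.75
  black smooth-coated: 1340 × 3/16 = 251.25
  white rough-coated: 1340 × 3/16 = 251.25
  white smooth-coated: 1340 × 1/16 = 83.75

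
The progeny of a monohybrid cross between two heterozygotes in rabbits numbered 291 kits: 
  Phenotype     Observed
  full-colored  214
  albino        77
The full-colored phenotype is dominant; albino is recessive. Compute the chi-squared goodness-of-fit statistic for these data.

0.331

For a monohybrid cross between heterozygotes with complete dominance, the expected phenotypic ratio is 3:1.
Under the 3:1 hypothesis (Σ ratio = 4, N = 291):
  full-colored: 291 × 3/4 = 218.25
  albino: 291 × 1/4 = 72.75
χ² = Σ (O − E)² / E
  full-colored: (214 − 218.25)² / 218.25 = 0.0828
  albino: (77 − 72.75)² / 72.75 = 0.2483
χ² = 0.0828 + 0.2483 = 0.3311 ≈ 0.331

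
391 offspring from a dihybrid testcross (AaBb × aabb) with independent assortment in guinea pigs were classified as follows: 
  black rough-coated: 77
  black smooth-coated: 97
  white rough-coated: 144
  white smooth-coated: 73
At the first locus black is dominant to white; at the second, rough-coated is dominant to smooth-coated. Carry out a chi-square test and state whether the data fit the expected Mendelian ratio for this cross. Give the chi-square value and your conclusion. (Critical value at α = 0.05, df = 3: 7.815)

A dihybrid testcross with independent assortment gives a 1:1:1:1 ratio.
The 1:1:1:1 ratio has 4 parts, so with N = 391 the expected counts are:
  black rough-coated: 391 × 1/4 = 97.75
  black smooth-coated: 391 × 1/4 = 97.75
  white rough-coated: 391 × 1/4 = 97.75
  white smooth-coated: 391 × 1/4 = 97.75
χ² = Σ (O − E)² / E
  black rough-coated: (77 − 97.75)² / 97.75 = 4.4047
  black smooth-coated: (97 − 97.75)² / 97.75 = 0.0058
  white rough-coated: (144 − 97.75)² / 97.75 = 21.8830
  white smooth-coated: (73 − 97.75)² / 97.75 = 6.2666
χ² = 4.4047 + 0.0058 + 21.8830 + 6.2666 = 32.5601 ≈ 32.560
Degrees of freedom = 4 − 1 = 3; critical value at α = 0.05 is 7.815.
Since 32.560 > 7.815, we reject the null hypothesis — the data do not fit the 1:1:1:1 ratio.

32.560; not consistent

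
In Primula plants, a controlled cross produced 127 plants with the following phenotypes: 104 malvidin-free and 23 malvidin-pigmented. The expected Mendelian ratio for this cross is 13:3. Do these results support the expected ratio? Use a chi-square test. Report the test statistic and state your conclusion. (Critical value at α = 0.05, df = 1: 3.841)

0.034; consistent

The 13:3 ratio has 16 parts, so with N = 127 the expected counts are:
  malvidin-free: 127 × 13/16 = 103.1875
  malvidin-pigmented: 127 × 3/16 = 23.8125
χ² = Σ (O − E)² / E
  malvidin-free: (104 − 103.1875)² / 103.1875 = 0.0064
  malvidin-pigmented: (23 − 23.8125)² / 23.8125 = 0.0277
χ² = 0.0064 + 0.0277 = 0.0341 ≈ 0.034
Degrees of freedom = 2 − 1 = 1; critical value at α = 0.05 is 3.841.
Since 0.034 < 3.841, we fail to reject the null hypothesis — the data are consistent with the 13:3 ratio.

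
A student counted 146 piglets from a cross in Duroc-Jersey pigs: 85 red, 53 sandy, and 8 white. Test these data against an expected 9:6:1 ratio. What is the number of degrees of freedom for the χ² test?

2

A goodness-of-fit test with 3 phenotype classes has df = 3 − 1 = 2.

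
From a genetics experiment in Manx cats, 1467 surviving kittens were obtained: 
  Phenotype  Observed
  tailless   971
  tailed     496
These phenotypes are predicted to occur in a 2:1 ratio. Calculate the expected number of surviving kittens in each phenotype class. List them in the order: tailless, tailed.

978, 489

Under the 2:1 hypothesis (Σ ratio = 3, N = 1467):
  tailless: 1467 × 2/3 = 978
  tailed: 1467 × 1/3 = 489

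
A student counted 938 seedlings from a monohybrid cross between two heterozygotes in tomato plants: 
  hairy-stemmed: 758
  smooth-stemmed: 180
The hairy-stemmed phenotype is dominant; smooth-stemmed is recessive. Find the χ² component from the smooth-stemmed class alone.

For a monohybrid cross between heterozygotes with complete dominance, the expected phenotypic ratio is 3:1.
Expected counts for N = 938 under a 3:1 ratio (total parts = 4):
  hairy-stemmed: 938 × 3/4 = 703.5
  smooth-stemmed: 938 × 1/4 = 234.5
Contribution of smooth-stemmed: (180 − 234.5)² / 234.5 = 12.6663

12.666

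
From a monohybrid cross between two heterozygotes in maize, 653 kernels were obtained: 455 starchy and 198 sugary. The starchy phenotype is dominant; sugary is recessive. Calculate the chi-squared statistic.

For a monohybrid cross between heterozygotes with complete dominance, the expected phenotypic ratio is 3:1.
The 3:1 ratio has 4 parts, so with N = 653 the expected counts are:
  starchy: 653 × 3/4 = 489.75
  sugary: 653 × 1/4 = 163.25
χ² = Σ (O − E)² / E
  starchy: (455 − 489.75)² / 489.75 = 2.4657
  sugary: (198 − 163.25)² / 163.25 = 7.3970
χ² = 2.4657 + 7.3970 = 9.8627 ≈ 9.863

9.863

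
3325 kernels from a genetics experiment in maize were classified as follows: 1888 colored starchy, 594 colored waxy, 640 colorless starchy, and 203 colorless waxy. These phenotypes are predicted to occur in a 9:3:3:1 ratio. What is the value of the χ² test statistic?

Under the 9:3:3:1 hypothesis (Σ ratio = 16, N = 3325):
  colored starchy: 3325 × 9/16 = 1870.3125
  colored waxy: 3325 × 3/16 = 623.4375
  colorless starchy: 3325 × 3/16 = 623.4375
  colorless waxy: 3325 × 1/16 = 207.8125
χ² = Σ (O − E)² / E
  colored starchy: (1888 − 1870.3125)² / 1870.3125 = 0.1673
  colored waxy: (594 − 623.4375)² / 623.4375 = 1.3900
  colorless starchy: (640 − 623.4375)² / 623.4375 = 0.4400
  colorless waxy: (203 − 207.8125)² / 207.8125 = 0.1114
χ² = 0.1673 + 1.3900 + 0.4400 + 0.1114 = 2.1087 ≈ 2.109

2.109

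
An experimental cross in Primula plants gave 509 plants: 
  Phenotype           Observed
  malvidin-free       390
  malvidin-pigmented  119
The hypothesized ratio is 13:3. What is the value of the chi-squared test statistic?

7.160

Expected counts for N = 509 under a 13:3 ratio (total parts = 16):
  malvidin-free: 509 × 13/16 = 413.5625
  malvidin-pigmented: 509 × 3/16 = 95.4375
χ² = Σ (O − E)² / E
  malvidin-free: (390 − 413.5625)² / 413.5625 = 1.3425
  malvidin-pigmented: (119 − 95.4375)² / 95.4375 = 5.8173
χ² = 1.3425 + 5.8173 = 7.1598 ≈ 7.160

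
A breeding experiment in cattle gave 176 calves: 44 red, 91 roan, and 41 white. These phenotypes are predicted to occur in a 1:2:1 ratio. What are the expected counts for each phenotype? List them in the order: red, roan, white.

The 1:2:1 ratio has 4 parts, so with N = 176 the expected counts are:
  red: 176 × 1/4 = 44
  roan: 176 × 2/4 = 88
  white: 176 × 1/4 = 44

44, 88, 44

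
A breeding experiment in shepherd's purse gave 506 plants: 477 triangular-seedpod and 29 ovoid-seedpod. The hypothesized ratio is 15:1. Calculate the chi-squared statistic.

The 15:1 ratio has 16 parts, so with N = 506 the expected counts are:
  triangular-seedpod: 506 × 15/16 = 474.375
  ovoid-seedpod: 506 × 1/16 = 31.625
χ² = Σ (O − E)² / E
  triangular-seedpod: (477 − 474.375)² / 474.375 = 0.0145
  ovoid-seedpod: (29 − 31.625)² / 31.625 = 0.2179
χ² = 0.0145 + 0.2179 = 0.2324 ≈ 0.232

0.232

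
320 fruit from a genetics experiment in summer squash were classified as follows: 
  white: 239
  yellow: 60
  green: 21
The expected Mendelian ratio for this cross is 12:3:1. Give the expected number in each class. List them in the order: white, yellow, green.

240, 60, 20

Under the 12:3:1 hypothesis (Σ ratio = 16, N = 320):
  white: 320 × 12/16 = 240
  yellow: 320 × 3/16 = 60
  green: 320 × 1/16 = 20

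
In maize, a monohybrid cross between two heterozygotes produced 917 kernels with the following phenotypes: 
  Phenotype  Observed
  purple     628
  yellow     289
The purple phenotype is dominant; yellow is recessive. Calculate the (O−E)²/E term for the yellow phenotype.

15.573

For a monohybrid cross between heterozygotes with complete dominance, the expected phenotypic ratio is 3:1.
Expected counts for N = 917 under a 3:1 ratio (total parts = 4):
  purple: 917 × 3/4 = 687.75
  yellow: 917 × 1/4 = 229.25
Contribution of yellow: (289 − 229.25)² / 229.25 = 15.5728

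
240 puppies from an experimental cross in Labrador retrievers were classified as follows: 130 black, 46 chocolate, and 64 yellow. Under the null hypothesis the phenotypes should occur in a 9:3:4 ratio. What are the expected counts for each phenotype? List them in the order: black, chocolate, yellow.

135, 45, 60

Under the 9:3:4 hypothesis (Σ ratio = 16, N = 240):
  black: 240 × 9/16 = 135
  chocolate: 240 × 3/16 = 45
  yellow: 240 × 4/16 = 60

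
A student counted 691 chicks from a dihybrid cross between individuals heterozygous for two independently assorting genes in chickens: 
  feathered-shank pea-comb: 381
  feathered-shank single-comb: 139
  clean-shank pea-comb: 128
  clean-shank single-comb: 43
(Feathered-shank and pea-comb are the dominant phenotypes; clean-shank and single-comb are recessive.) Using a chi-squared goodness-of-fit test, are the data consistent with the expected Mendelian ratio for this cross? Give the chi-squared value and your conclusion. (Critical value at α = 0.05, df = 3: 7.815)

A dihybrid F₂ with independent assortment and complete dominance at both loci gives a 9:3:3:1 phenotypic ratio.
Total ratio parts = 16. Expected numbers out of 691:
  feathered-shank pea-comb: 691 × 9/16 = 388.6875
  feathered-shank single-comb: 691 × 3/16 = 129.5625
  clean-shank pea-comb: 691 × 3/16 = 129.5625
  clean-shank single-comb: 691 × 1/16 = 43.1875
χ² = Σ (O − E)² / E
  feathered-shank pea-comb: (381 − 388.6875)² / 388.6875 = 0.1520
  feathered-shank single-comb: (139 − 129.5625)² / 129.5625 = 0.6874
  clean-shank pea-comb: (128 − 129.5625)² / 129.5625 = 0.0188
  clean-shank single-comb: (43 − 43.1875)² / 43.1875 = 0.0008
χ² = 0.1520 + 0.6874 + 0.0188 + 0.0008 = 0.859
Degrees of freedom = 4 − 1 = 3; critical value at α = 0.05 is 7.815.
Since 0.859 < 7.815, we fail to reject the null hypothesis — the data are consistent with the 9:3:3:1 ratio.

0.859; consistent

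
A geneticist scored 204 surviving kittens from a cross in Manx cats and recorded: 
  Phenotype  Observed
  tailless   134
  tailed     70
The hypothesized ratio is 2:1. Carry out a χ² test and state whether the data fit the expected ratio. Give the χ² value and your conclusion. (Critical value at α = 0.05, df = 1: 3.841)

Total ratio parts = 3. Expected numbers out of 204:
  tailless: 204 × 2/3 = 136
  tailed: 204 × 1/3 = 68
χ² = Σ (O − E)² / E
  tailless: (134 − 136)² / 136 = 0.0294
  tailed: (70 − 68)² / 68 = 0.0588
χ² = 0.0294 + 0.0588 = 0.0882 ≈ 0.088
Degrees of freedom = 2 − 1 = 1; critical value at α = 0.05 is 3.841.
Since 0.088 < 3.841, we fail to reject the null hypothesis — the data are consistent with the 2:1 ratio.

0.088; consistent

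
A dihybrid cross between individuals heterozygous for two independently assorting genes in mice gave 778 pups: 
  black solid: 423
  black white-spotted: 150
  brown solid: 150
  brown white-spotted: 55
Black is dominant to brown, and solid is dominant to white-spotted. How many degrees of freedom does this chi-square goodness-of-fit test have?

3

A dihybrid F₂ with independent assortment and complete dominance at both loci gives a 9:3:3:1 phenotypic ratio.
A goodness-of-fit test with 4 phenotype classes has df = 4 − 1 = 3.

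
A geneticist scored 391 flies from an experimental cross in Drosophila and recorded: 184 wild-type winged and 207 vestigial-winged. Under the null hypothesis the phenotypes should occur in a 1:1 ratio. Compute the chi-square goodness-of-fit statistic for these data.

1.353

The 1:1 ratio has 2 parts, so with N = 391 the expected counts are:
  wild-type winged: 391 × 1/2 = 195.5
  vestigial-winged: 391 × 1/2 = 195.5
χ² = Σ (O − E)² / E
  wild-type winged: (184 − 195.5)² / 195.5 = 0.6765
  vestigial-winged: (207 − 195.5)² / 195.5 = 0.6765
χ² = 0.6765 + 0.6765 = 1.353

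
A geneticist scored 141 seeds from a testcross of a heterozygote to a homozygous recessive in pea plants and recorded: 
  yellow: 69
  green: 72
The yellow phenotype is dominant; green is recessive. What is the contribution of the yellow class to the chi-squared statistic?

A testcross of a heterozygote (Aa × aa) gives a 1:1 phenotypic ratio.
The 1:1 ratio has 2 parts, so with N = 141 the expected counts are:
  yellow: 141 × 1/2 = 70.5
  green: 141 × 1/2 = 70.5
Contribution of yellow: (69 − 70.5)² / 70.5 = 0.0319

0.032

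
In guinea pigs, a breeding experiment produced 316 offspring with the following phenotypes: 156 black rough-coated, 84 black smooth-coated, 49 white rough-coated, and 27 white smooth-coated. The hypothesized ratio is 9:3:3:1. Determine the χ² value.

Under the 9:3:3:1 hypothesis (Σ ratio = 16, N = 316):
  black rough-coated: 316 × 9/16 = 177.75
  black smooth-coated: 316 × 3/16 = 59.25
  white rough-coated: 316 × 3/16 = 59.25
  white smooth-coated: 316 × 1/16 = 19.75
χ² = Σ (O − E)² / E
  black rough-coated: (156 − 177.75)² / 177.75 = 2.6614
  black smooth-coated: (84 − 59.25)² / 59.25 = 10.3386
  white rough-coated: (49 − 59.25)² / 59.25 = 1.7732
  white smooth-coated: (27 − 19.75)² / 19.75 = 2.6614
χ² = 2.6614 + 10.3386 + 1.7732 + 2.6614 = 17.4346 ≈ 17.435

17.435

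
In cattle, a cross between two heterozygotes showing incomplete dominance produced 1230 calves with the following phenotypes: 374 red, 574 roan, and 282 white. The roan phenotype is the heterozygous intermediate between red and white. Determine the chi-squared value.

19.229

With incomplete dominance, a heterozygote × heterozygote cross gives a 1:2:1 phenotypic ratio.
The 1:2:1 ratio has 4 parts, so with N = 1230 the expected counts are:
  red: 1230 × 1/4 = 307.5
  roan: 1230 × 2/4 = 615
  white: 1230 × 1/4 = 307.5
χ² = Σ (O − E)² / E
  red: (374 − 307.5)² / 307.5 = 14.3813
  roan: (574 − 615)² / 615 = 2.7333
  white: (282 − 307.5)² / 307.5 = 2.1146
χ² = 14.3813 + 2.7333 + 2.1146 = 19.2292 ≈ 19.229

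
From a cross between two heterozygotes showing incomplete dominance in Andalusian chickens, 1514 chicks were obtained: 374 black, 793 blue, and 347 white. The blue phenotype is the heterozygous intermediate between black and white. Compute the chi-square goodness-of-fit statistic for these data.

4.387

With incomplete dominance, a heterozygote × heterozygote cross gives a 1:2:1 phenotypic ratio.
Under the 1:2:1 hypothesis (Σ ratio = 4, N = 1514):
  black: 1514 × 1/4 = 378.5
  blue: 1514 × 2/4 = 757
  white: 1514 × 1/4 = 378.5
χ² = Σ (O − E)² / E
  black: (374 − 378.5)² / 378.5 = 0.0535
  blue: (793 − 757)² / 757 = 1.7120
  white: (347 − 378.5)² / 378.5 = 2.6215
χ² = 0.0535 + 1.7120 + 2.6215 = 4.387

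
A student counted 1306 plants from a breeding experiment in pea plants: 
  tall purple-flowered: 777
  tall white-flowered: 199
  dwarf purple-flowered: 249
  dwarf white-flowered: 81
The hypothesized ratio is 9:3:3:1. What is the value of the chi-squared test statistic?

11.113

Total ratio parts = 16. Expected numbers out of 1306:
  tall purple-flowered: 1306 × 9/16 = 734.625
  tall white-flowered: 1306 × 3/16 = 244.875
  dwarf purple-flowered: 1306 × 3/16 = 244.875
  dwarf white-flowered: 1306 × 1/16 = 81.625
χ² = Σ (O − E)² / E
  tall purple-flowered: (777 − 734.625)² / 734.625 = 2.4443
  tall white-flowered: (199 − 244.875)² / 244.875 = 8.5942
  dwarf purple-flowered: (249 − 244.875)² / 244.875 = 0.0695
  dwarf white-flowered: (81 − 81.625)² / 81.625 = 0.0048
χ² = 2.4443 + 8.5942 + 0.0695 + 0.0048 = 11.1128 ≈ 11.113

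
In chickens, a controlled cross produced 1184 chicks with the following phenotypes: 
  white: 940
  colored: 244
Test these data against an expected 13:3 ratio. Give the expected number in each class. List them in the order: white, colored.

962, 222

The 13:3 ratio has 16 parts, so with N = 1184 the expected counts are:
  white: 1184 × 13/16 = 962
  colored: 1184 × 3/16 = 222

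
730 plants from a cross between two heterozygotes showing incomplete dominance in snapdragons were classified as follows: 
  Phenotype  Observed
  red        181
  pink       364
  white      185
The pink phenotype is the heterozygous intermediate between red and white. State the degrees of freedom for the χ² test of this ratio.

2

With incomplete dominance, a heterozygote × heterozygote cross gives a 1:2:1 phenotypic ratio.
A goodness-of-fit test with 3 phenotype classes has df = 3 − 1 = 2.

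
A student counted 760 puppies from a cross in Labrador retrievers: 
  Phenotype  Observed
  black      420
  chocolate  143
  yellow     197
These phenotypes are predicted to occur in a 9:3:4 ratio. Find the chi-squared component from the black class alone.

Under the 9:3:4 hypothesis (Σ ratio = 16, N = 760):
  black: 760 × 9/16 = 427.5
  chocolate: 760 × 3/16 = 142.5
  yellow: 760 × 4/16 = 190
Contribution of black: (420 − 427.5)² / 427.5 = 0.1316

0.132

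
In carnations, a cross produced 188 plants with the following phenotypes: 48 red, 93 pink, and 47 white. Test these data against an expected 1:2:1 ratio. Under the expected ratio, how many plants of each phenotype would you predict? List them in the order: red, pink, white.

The 1:2:1 ratio has 4 parts, so with N = 188 the expected counts are:
  red: 188 × 1/4 = 47
  pink: 188 × 2/4 = 94
  white: 188 × 1/4 = 47

47, 94, 47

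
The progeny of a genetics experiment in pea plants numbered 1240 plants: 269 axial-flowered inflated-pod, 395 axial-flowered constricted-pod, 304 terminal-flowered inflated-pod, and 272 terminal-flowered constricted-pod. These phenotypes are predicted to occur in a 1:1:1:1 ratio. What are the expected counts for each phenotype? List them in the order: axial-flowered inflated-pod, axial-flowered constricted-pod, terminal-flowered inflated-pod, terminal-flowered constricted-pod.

310, 310, 310, 310

The 1:1:1:1 ratio has 4 parts, so with N = 1240 the expected counts are:
  axial-flowered inflated-pod: 1240 × 1/4 = 310
  axial-flowered constricted-pod: 1240 × 1/4 = 310
  terminal-flowered inflated-pod: 1240 × 1/4 = 310
  terminal-flowered constricted-pod: 1240 × 1/4 = 310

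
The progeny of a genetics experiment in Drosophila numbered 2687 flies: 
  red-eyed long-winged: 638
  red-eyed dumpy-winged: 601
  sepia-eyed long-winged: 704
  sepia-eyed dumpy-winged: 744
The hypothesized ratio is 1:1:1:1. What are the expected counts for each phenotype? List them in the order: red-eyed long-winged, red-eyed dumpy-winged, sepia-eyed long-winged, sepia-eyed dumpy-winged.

671.75, 671.75, 671.75, 671.75

The 1:1:1:1 ratio has 4 parts, so with N = 2687 the expected counts are:
  red-eyed long-winged: 2687 × 1/4 = 671.75
  red-eyed dumpy-winged: 2687 × 1/4 = 671.75
  sepia-eyed long-winged: 2687 × 1/4 = 671.75
  sepia-eyed dumpy-winged: 2687 × 1/4 = 671.75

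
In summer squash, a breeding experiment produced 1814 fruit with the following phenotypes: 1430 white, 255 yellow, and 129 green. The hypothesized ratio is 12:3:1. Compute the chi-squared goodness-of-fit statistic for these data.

27.008

Expected counts for N = 1814 under a 12:3:1 ratio (total parts = 16):
  white: 1814 × 12/16 = 1360.5
  yellow: 1814 × 3/16 = 340.125
  green: 1814 × 1/16 = 113.375
χ² = Σ (O − E)² / E
  white: (1430 − 1360.5)² / 1360.5 = 3.5503
  yellow: (255 − 340.125)² / 340.125 = 21.3047
  green: (129 − 113.375)² / 113.375 = 2.1534
χ² = 3.5503 + 21.3047 + 2.1534 = 27.0084 ≈ 27.008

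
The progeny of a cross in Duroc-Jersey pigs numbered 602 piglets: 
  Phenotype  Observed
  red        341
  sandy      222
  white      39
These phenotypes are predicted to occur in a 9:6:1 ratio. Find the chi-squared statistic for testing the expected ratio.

Expected counts for N = 602 under a 9:6:1 ratio (total parts = 16):
  red: 602 × 9/16 = 338.625
  sandy: 602 × 6/16 = 225.75
  white: 602 × 1/16 = 37.625
χ² = Σ (O − E)² / E
  red: (341 − 338.625)² / 338.625 = 0.0167
  sandy: (222 − 225.75)² / 225.75 = 0.0623
  white: (39 − 37.625)² / 37.625 = 0.0502
χ² = 0.0167 + 0.0623 + 0.0502 = 0.1292 ≈ 0.129

0.129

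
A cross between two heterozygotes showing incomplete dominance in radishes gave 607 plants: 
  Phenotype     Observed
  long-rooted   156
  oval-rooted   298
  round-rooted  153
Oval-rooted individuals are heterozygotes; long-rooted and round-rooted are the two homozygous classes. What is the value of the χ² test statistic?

0.229

With incomplete dominance, a heterozygote × heterozygote cross gives a 1:2:1 phenotypic ratio.
The 1:2:1 ratio has 4 parts, so with N = 607 the expected counts are:
  long-rooted: 607 × 1/4 = 151.75
  oval-rooted: 607 × 2/4 = 303.5
  round-rooted: 607 × 1/4 = 151.75
χ² = Σ (O − E)² / E
  long-rooted: (156 − 151.75)² / 151.75 = 0.1190
  oval-rooted: (298 − 303.5)² / 303.5 = 0.0997
  round-rooted: (153 − 151.75)² / 151.75 = 0.0103
χ² = 0.1190 + 0.0997 + 0.0103 = 0.229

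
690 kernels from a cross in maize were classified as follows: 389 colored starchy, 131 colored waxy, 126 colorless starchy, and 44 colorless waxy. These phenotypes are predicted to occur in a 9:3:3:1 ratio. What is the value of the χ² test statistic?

0.128

Under the 9:3:3:1 hypothesis (Σ ratio = 16, N = 690):
  colored starchy: 690 × 9/16 = 388.125
  colored waxy: 690 × 3/16 = 129.375
  colorless starchy: 690 × 3/16 = 129.375
  colorless waxy: 690 × 1/16 = 43.125
χ² = Σ (O − E)² / E
  colored starchy: (389 − 388.125)² / 388.125 = 0.0020
  colored waxy: (131 − 129.375)² / 129.375 = 0.0204
  colorless starchy: (126 − 129.375)² / 129.375 = 0.0880
  colorless waxy: (44 − 43.125)² / 43.125 = 0.0178
χ² = 0.0020 + 0.0204 + 0.0880 + 0.0178 = 0.1282 ≈ 0.128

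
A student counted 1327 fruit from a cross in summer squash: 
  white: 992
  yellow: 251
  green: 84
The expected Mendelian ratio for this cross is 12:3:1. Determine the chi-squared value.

0.043

Under the 12:3:1 hypothesis (Σ ratio = 16, N = 1327):
  white: 1327 × 12/16 = 995.25
  yellow: 1327 × 3/16 = 248.8125
  green: 1327 × 1/16 = 82.9375
χ² = Σ (O − E)² / E
  white: (992 − 995.25)² / 995.25 = 0.0106
  yellow: (251 − 248.8125)² / 248.8125 = 0.0192
  green: (84 − 82.9375)² / 82.9375 = 0.0136
χ² = 0.0106 + 0.0192 + 0.0136 = 0.0434 ≈ 0.043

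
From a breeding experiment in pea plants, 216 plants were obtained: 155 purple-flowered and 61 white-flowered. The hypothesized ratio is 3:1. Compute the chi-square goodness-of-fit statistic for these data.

1.210

The 3:1 ratio has 4 parts, so with N = 216 the expected counts are:
  purple-flowered: 216 × 3/4 = 162
  white-flowered: 216 × 1/4 = 54
χ² = Σ (O − E)² / E
  purple-flowered: (155 − 162)² / 162 = 0.3025
  white-flowered: (61 − 54)² / 54 = 0.9074
χ² = 0.3025 + 0.9074 = 1.2099 ≈ 1.210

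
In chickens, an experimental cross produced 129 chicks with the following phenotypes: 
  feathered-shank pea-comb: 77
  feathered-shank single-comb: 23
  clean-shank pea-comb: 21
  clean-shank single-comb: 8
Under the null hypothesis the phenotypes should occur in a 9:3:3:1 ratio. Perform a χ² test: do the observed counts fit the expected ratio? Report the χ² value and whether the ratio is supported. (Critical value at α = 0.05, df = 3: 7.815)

Under the 9:3:3:1 hypothesis (Σ ratio = 16, N = 129):
  feathered-shank pea-comb: 129 × 9/16 = 72.5625
  feathered-shank single-comb: 129 × 3/16 = 24.1875
  clean-shank pea-comb: 129 × 3/16 = 24.1875
  clean-shank single-comb: 129 × 1/16 = 8.0625
χ² = Σ (O − E)² / E
  feathered-shank pea-comb: (77 − 72.5625)² / 72.5625 = 0.2714
  feathered-shank single-comb: (23 − 24.1875)² / 24.1875 = 0.0583
  clean-shank pea-comb: (21 − 24.1875)² / 24.1875 = 0.4201
  clean-shank single-comb: (8 − 8.0625)² / 8.0625 = 0.0005
χ² = 0.2714 + 0.0583 + 0.4201 + 0.0005 = 0.7503 ≈ 0.750
Degrees of freedom = 4 − 1 = 3; critical value at α = 0.05 is 7.815.
Since 0.750 < 7.815, we fail to reject the null hypothesis — the data are consistent with the 9:3:3:1 ratio.

0.750; consistent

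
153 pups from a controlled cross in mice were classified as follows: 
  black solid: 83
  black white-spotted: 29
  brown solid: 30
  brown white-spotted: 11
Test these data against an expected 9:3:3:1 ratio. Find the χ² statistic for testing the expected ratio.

Total ratio parts = 16. Expected numbers out of 153:
  black solid: 153 × 9/16 = 86.0625
  black white-spotted: 153 × 3/16 = 28.6875
  brown solid: 153 × 3/16 = 28.6875
  brown white-spotted: 153 × 1/16 = 9.5625
χ² = Σ (O − E)² / E
  black solid: (83 − 86.0625)² / 86.0625 = 0.1090
  black white-spotted: (29 − 28.6875)² / 28.6875 = 0.0034
  brown solid: (30 − 28.6875)² / 28.6875 = 0.0600
  brown white-spotted: (11 − 9.5625)² / 9.5625 = 0.2161
χ² = 0.1090 + 0.0034 + 0.0600 + 0.2161 = 0.3885 ≈ 0.389

0.389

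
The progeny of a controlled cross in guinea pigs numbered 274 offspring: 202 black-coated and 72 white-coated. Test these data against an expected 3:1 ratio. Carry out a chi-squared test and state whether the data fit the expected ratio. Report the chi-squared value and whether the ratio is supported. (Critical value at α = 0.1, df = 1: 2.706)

0.238; consistent

The 3:1 ratio has 4 parts, so with N = 274 the expected counts are:
  black-coated: 274 × 3/4 = 205.5
  white-coated: 274 × 1/4 = 68.5
χ² = Σ (O − E)² / E
  black-coated: (202 − 205.5)² / 205.5 = 0.0596
  white-coated: (72 − 68.5)² / 68.5 = 0.1788
χ² = 0.0596 + 0.1788 = 0.2384 ≈ 0.238
Degrees of freedom = 2 − 1 = 1; critical value at α = 0.1 is 2.706.
Since 0.238 < 2.706, we fail to reject the null hypothesis — the data are consistent with the 3:1 ratio.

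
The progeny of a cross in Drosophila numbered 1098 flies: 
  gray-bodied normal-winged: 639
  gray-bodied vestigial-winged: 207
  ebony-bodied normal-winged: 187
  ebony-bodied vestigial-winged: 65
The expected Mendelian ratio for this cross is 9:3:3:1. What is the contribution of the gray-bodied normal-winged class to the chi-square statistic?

Expected counts for N = 1098 under a 9:3:3:1 ratio (total parts = 16):
  gray-bodied normal-winged: 1098 × 9/16 = 617.625
  gray-bodied vestigial-winged: 1098 × 3/16 = 205.875
  ebony-bodied normal-winged: 1098 × 3/16 = 205.875
  ebony-bodied vestigial-winged: 1098 × 1/16 = 68.625
Contribution of gray-bodied normal-winged: (639 − 617.625)² / 617.625 = 0.7398

0.740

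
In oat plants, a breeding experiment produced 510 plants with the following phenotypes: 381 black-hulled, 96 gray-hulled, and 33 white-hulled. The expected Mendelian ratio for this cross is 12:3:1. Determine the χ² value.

0.047

The 12:3:1 ratio has 16 parts, so with N = 510 the expected counts are:
  black-hulled: 510 × 12/16 = 382.5
  gray-hulled: 510 × 3/16 = 95.625
  white-hulled: 510 × 1/16 = 31.875
χ² = Σ (O − E)² / E
  black-hulled: (381 − 382.5)² / 382.5 = 0.0059
  gray-hulled: (96 − 95.625)² / 95.625 = 0.0015
  white-hulled: (33 − 31.875)² / 31.875 = 0.0397
χ² = 0.0059 + 0.0015 + 0.0397 = 0.0471 ≈ 0.047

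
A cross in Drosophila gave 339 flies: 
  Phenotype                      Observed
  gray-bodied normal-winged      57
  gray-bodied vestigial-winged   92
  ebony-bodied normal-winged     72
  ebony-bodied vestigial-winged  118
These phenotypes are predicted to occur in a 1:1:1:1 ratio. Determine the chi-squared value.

24.670

Total ratio parts = 4. Expected numbers out of 339:
  gray-bodied normal-winged: 339 × 1/4 = 84.75
  gray-bodied vestigial-winged: 339 × 1/4 = 84.75
  ebony-bodied normal-winged: 339 × 1/4 = 84.75
  ebony-bodied vestigial-winged: 339 × 1/4 = 84.75
χ² = Σ (O − E)² / E
  gray-bodied normal-winged: (57 − 84.75)² / 84.75 = 9.0863
  gray-bodied vestigial-winged: (92 − 84.75)² / 84.75 = 0.6202
  ebony-bodied normal-winged: (72 − 84.75)² / 84.75 = 1.9181
  ebony-bodied vestigial-winged: (118 − 84.75)² / 84.75 = 13.0450
χ² = 9.0863 + 0.6202 + 1.9181 + 13.0450 = 24.6696 ≈ 24.670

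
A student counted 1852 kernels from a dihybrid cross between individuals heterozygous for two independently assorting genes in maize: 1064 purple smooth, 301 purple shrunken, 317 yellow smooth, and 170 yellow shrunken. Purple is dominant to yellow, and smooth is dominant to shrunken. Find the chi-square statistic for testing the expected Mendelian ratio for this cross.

A dihybrid F₂ with independent assortment and complete dominance at both loci gives a 9:3:3:1 phenotypic ratio.
The 9:3:3:1 ratio has 16 parts, so with N = 1852 the expected counts are:
  purple smooth: 1852 × 9/16 = 1041.75
  purple shrunken: 1852 × 3/16 = 347.25
  yellow smooth: 1852 × 3/16 = 347.25
  yellow shrunken: 1852 × 1/16 = 115.75
χ² = Σ (O − E)² / E
  purple smooth: (1064 − 1041.75)² / 1041.75 = 0.4752
  purple shrunken: (301 − 347.25)² / 347.25 = 6.1600
  yellow smooth: (317 − 347.25)² / 347.25 = 2.6352
  yellow shrunken: (170 − 115.75)² / 115.75 = 25.4260
χ² = 0.4752 + 6.1600 + 2.6352 + 25.4260 = 34.6964 ≈ 34.696

34.696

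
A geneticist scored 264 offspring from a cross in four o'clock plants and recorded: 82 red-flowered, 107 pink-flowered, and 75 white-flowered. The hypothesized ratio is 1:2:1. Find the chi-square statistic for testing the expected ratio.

9.841

The 1:2:1 ratio has 4 parts, so with N = 264 the expected counts are:
  red-flowered: 264 × 1/4 = 66
  pink-flowered: 264 × 2/4 = 132
  white-flowered: 264 × 1/4 = 66
χ² = Σ (O − E)² / E
  red-flowered: (82 − 66)² / 66 = 3.8788
  pink-flowered: (107 − 132)² / 132 = 4.7348
  white-flowered: (75 − 66)² / 66 = 1.2273
χ² = 3.8788 + 4.7348 + 1.2273 = 9.8409 ≈ 9.841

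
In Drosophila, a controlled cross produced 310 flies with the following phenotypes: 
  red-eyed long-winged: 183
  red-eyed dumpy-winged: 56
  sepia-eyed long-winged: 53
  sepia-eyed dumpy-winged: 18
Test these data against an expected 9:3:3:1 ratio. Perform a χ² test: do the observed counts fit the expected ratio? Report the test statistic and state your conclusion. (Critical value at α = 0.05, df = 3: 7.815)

The 9:3:3:1 ratio has 16 parts, so with N = 310 the expected counts are:
  red-eyed long-winged: 310 × 9/16 = 174.375
  red-eyed dumpy-winged: 310 × 3/16 = 58.125
  sepia-eyed long-winged: 310 × 3/16 = 58.125
  sepia-eyed dumpy-winged: 310 × 1/16 = 19.375
χ² = Σ (O − E)² / E
  red-eyed long-winged: (183 − 174.375)² / 174.375 = 0.4266
  red-eyed dumpy-winged: (56 − 58.125)² / 58.125 = 0.0777
  sepia-eyed long-winged: (53 − 58.125)² / 58.125 = 0.4519
  sepia-eyed dumpy-winged: (18 − 19.375)² / 19.375 = 0.0976
χ² = 0.4266 + 0.0777 + 0.4519 + 0.0976 = 1.0538 ≈ 1.054
Degrees of freedom = 4 − 1 = 3; critical value at α = 0.05 is 7.815.
Since 1.054 < 7.815, we fail to reject the null hypothesis — the data are consistent with the 9:3:3:1 ratio.

1.054; consistent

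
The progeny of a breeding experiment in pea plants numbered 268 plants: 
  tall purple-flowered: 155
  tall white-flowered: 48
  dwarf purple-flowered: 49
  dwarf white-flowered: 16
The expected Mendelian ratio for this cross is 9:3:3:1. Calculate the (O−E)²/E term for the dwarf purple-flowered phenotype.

0.031

The 9:3:3:1 ratio has 16 parts, so with N = 268 the expected counts are:
  tall purple-flowered: 268 × 9/16 = 150.75
  tall white-flowered: 268 × 3/16 = 50.25
  dwarf purple-flowered: 268 × 3/16 = 50.25
  dwarf white-flowered: 268 × 1/16 = 16.75
Contribution of dwarf purple-flowered: (49 − 50.25)² / 50.25 = 0.0311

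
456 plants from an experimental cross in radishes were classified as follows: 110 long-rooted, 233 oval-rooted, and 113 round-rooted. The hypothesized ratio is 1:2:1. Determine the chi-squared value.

Total ratio parts = 4. Expected numbers out of 456:
  long-rooted: 456 × 1/4 = 114
  oval-rooted: 456 × 2/4 = 228
  round-rooted: 456 × 1/4 = 114
χ² = Σ (O − E)² / E
  long-rooted: (110 − 114)² / 114 = 0.1404
  oval-rooted: (233 − 228)² / 228 = 0.1096
  round-rooted: (113 − 114)² / 114 = 0.0088
χ² = 0.1404 + 0.1096 + 0.0088 = 0.2588 ≈ 0.259

0.259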